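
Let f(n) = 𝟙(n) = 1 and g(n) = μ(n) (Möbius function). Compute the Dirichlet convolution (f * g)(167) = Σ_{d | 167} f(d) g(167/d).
(𝟙 * μ)(167) = 0

Divisors of 167: [1, 167]. For each d | 167:
  d = 1: 𝟙(1) · μ(167/1) = 1 · -1 = -1
  d = 167: 𝟙(167) · μ(167/167) = 1 · 1 = 1
Summing: (𝟙 * μ)(167) = -1 + 1 = 0.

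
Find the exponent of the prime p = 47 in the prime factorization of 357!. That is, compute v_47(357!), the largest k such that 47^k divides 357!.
v_47(357!) = 7

Legendre's formula: v_p(n!) = Σ_{k ≥ 1} ⌊n / p^k⌋. For p = 47, n = 357, the terms are:
  ⌊357/47^1⌋ = ⌊357/47⌋ = 7
(the next term ⌊357/47^2⌋ = 0, terminating the sum). Summing: v_47(357!) = 7 = 7.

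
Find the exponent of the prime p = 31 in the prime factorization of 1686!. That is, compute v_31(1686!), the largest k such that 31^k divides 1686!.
v_31(1686!) = 55

Legendre's formula: v_p(n!) = Σ_{k ≥ 1} ⌊n / p^k⌋. For p = 31, n = 1686, the terms are:
  ⌊1686/31^1⌋ = ⌊1686/31⌋ = 54
  ⌊1686/31^2⌋ = ⌊1686/961⌋ = 1
(the next term ⌊1686/31^3⌋ = 0, terminating the sum). Summing: v_31(1686!) = 54 + 1 = 55.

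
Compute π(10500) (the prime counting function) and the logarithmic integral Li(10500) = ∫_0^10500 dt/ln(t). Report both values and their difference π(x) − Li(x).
π(10500) = 1284;  Li(10500) ≈ 1300.28;  π(x) − Li(x) ≈ -16.28.

Direct count of primes ≤ 10500 gives π(10500) = 1284. Numerical evaluation of the logarithmic integral gives Li(10500) ≈ 1300.28. The difference π(x) − Li(x) ≈ -16.28 is typically negative for small/moderate x (Li(x) overestimates), though Littlewood's theorem shows this sign changes infinitely often.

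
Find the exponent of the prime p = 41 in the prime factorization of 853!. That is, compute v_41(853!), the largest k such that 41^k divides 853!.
v_41(853!) = 20

Legendre's formula: v_p(n!) = Σ_{k ≥ 1} ⌊n / p^k⌋. For p = 41, n = 853, the terms are:
  ⌊853/41^1⌋ = ⌊853/41⌋ = 20
(the next term ⌊853/41^2⌋ = 0, terminating the sum). Summing: v_41(853!) = 20 = 20.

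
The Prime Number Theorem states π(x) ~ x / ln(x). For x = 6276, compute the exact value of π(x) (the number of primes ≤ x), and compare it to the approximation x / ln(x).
π(6276) = 816;  x/ln(x) ≈ 717.71;  relative error ≈ 12.05%.

Directly count primes up to 6276: π(6276) = 816. The PNT approximation gives 6276/ln(6276) ≈ 6276/8.74449 ≈ 717.71. Relative error (π(x) − x/ln(x)) / π(x) ≈ 12.05%; the approximation is known to undercount slightly (Li(x) is a better estimate).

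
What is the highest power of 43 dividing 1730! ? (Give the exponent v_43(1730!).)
v_43(1730!) = 40

Legendre's formula: v_p(n!) = Σ_{k ≥ 1} ⌊n / p^k⌋. For p = 43, n = 1730, the terms are:
  ⌊1730/43^1⌋ = ⌊1730/43⌋ = 40
(the next term ⌊1730/43^2⌋ = 0, terminating the sum). Summing: v_43(1730!) = 40 = 40.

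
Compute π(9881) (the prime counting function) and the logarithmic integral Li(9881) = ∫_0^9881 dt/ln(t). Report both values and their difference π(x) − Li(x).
π(9881) = 1218;  Li(9881) ≈ 1233.21;  π(x) − Li(x) ≈ -15.21.

Direct count of primes ≤ 9881 gives π(9881) = 1218. Numerical evaluation of the logarithmic integral gives Li(9881) ≈ 1233.21. The difference π(x) − Li(x) ≈ -15.21 is typically negative for small/moderate x (Li(x) overestimates), though Littlewood's theorem shows this sign changes infinitely often.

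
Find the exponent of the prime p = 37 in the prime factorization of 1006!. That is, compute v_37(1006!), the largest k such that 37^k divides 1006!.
v_37(1006!) = 27

Legendre's formula: v_p(n!) = Σ_{k ≥ 1} ⌊n / p^k⌋. For p = 37, n = 1006, the terms are:
  ⌊1006/37^1⌋ = ⌊1006/37⌋ = 27
(the next term ⌊1006/37^2⌋ = 0, terminating the sum). Summing: v_37(1006!) = 27 = 27.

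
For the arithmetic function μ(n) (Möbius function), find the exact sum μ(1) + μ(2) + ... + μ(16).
Σ_{n ≤ 16} μ(n) = -1

Compute μ(n) for each 1 ≤ n ≤ 16: μ(1) = 1, μ(2) = -1, μ(3) = -1, μ(4) = 0, μ(5) = -1, μ(6) = 1, μ(7) = -1, μ(8) = 0, μ(9) = 0, μ(10) = 1, μ(11) = -1, μ(12) = 0, μ(13) = -1, μ(14) = 1, μ(15) = 1, μ(16) = 0. Summing all 16 values: -1. (Mertens function M(x) = Σ_{n ≤ x} μ(n); on average M(x) should be small (PNT ⟺ M(x) = o(x)).)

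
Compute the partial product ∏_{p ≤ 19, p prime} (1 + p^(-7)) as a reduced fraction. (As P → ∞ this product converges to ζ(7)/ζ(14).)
∏ = 1068826090093603336253543016500022477644576/1060040977976779320486482915314295925421875

The primes p ≤ 19 are [2, 3, 5, 7, 11, 13, 17, 19]. For each, (1 + 1/p^7) = (p^7 + 1)/p^7. Multiplying these fractions over p ∈ [2, 3, 5, 7, 11, 13, 17, 19] gives 1068826090093603336253543016500022477644576/1060040977976779320486482915314295925421875. (In the limit P → ∞ this tends to ζ(7)/ζ(14).)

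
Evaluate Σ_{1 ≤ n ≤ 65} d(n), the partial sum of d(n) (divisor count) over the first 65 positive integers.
Σ_{n ≤ 65} d(n) = 284

Compute d(n) for each 1 ≤ n ≤ 65: d(1) = 1, d(2) = 2, d(3) = 2, d(4) = 3, d(5) = 2, d(6) = 4, d(7) = 2, d(8) = 4, d(9) = 3, d(10) = 4, d(11) = 2, d(12) = 6, d(13) = 2, d(14) = 4, d(15) = 4, d(16) = 5, d(17) = 2, d(18) = 6, d(19) = 2, d(20) = 6, d(21) = 4, d(22) = 4, d(23) = 2, d(24) = 8, d(25) = 3, d(26) = 4, d(27) = 4, d(28) = 6, d(29) = 2, d(30) = 8, d(31) = 2, d(32) = 6, d(33) = 4, d(34) = 4, d(35) = 4, d(36) = 9, d(37) = 2, d(38) = 4, d(39) = 4, d(40) = 8, d(41) = 2, d(42) = 8, d(43) = 2, d(44) = 6, d(45) = 6, d(46) = 4, d(47) = 2, d(48) = 10, d(49) = 3, d(50) = 6, d(51) = 4, d(52) = 6, d(53) = 2, d(54) = 8, d(55) = 4, d(56) = 8, d(57) = 4, d(58) = 4, d(59) = 2, d(60) = 12, d(61) = 2, d(62) = 4, d(63) = 6, d(64) = 7, d(65) = 4. Summing all 65 values: 284. (Dirichlet's divisor formula: Σ_{n ≤ x} d(n) = x ln(x) + (2γ − 1) x + O(√x). For x = 65, the asymptotic estimate is ≈ 281.37.)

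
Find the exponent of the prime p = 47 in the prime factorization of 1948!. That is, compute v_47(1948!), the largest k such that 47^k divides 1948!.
v_47(1948!) = 41

Legendre's formula: v_p(n!) = Σ_{k ≥ 1} ⌊n / p^k⌋. For p = 47, n = 1948, the terms are:
  ⌊1948/47^1⌋ = ⌊1948/47⌋ = 41
(the next term ⌊1948/47^2⌋ = 0, terminating the sum). Summing: v_47(1948!) = 41 = 41.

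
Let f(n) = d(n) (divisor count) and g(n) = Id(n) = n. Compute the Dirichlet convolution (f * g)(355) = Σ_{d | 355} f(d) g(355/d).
(d * Id)(355) = 511

Divisors of 355: [1, 5, 71, 355]. For each d | 355:
  d = 1: d(1) · Id(355/1) = 1 · 355 = 355
  d = 5: d(5) · Id(355/5) = 2 · 71 = 142
  d = 71: d(71) · Id(355/71) = 2 · 5 = 10
  d = 355: d(355) · Id(355/355) = 4 · 1 = 4
Summing: (d * Id)(355) = 355 + 142 + 10 + 4 = 511.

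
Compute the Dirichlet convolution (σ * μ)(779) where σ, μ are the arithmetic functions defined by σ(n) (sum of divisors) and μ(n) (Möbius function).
(σ * μ)(779) = 779

Divisors of 779: [1, 19, 41, 779]. For each d | 779:
  d = 1: σ(1) · μ(779/1) = 1 · 1 = 1
  d = 19: σ(19) · μ(779/19) = 20 · -1 = -20
  d = 41: σ(41) · μ(779/41) = 42 · -1 = -42
  d = 779: σ(779) · μ(779/779) = 840 · 1 = 840
Summing: (σ * μ)(779) = 1 + -20 + -42 + 840 = 779.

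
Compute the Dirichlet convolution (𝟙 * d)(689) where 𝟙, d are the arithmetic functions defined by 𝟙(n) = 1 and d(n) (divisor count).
(𝟙 * d)(689) = 9

Divisors of 689: [1, 13, 53, 689]. For each d | 689:
  d = 1: 𝟙(1) · d(689/1) = 1 · 4 = 4
  d = 13: 𝟙(13) · d(689/13) = 1 · 2 = 2
  d = 53: 𝟙(53) · d(689/53) = 1 · 2 = 2
  d = 689: 𝟙(689) · d(689/689) = 1 · 1 = 1
Summing: (𝟙 * d)(689) = 4 + 2 + 2 + 1 = 9.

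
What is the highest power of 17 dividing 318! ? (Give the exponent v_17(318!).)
v_17(318!) = 19

Legendre's formula: v_p(n!) = Σ_{k ≥ 1} ⌊n / p^k⌋. For p = 17, n = 318, the terms are:
  ⌊318/17^1⌋ = ⌊318/17⌋ = 18
  ⌊318/17^2⌋ = ⌊318/289⌋ = 1
(the next term ⌊318/17^3⌋ = 0, terminating the sum). Summing: v_17(318!) = 18 + 1 = 19.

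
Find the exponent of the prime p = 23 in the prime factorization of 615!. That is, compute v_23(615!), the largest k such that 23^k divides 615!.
v_23(615!) = 27

Legendre's formula: v_p(n!) = Σ_{k ≥ 1} ⌊n / p^k⌋. For p = 23, n = 615, the terms are:
  ⌊615/23^1⌋ = ⌊615/23⌋ = 26
  ⌊615/23^2⌋ = ⌊615/529⌋ = 1
(the next term ⌊615/23^3⌋ = 0, terminating the sum). Summing: v_23(615!) = 26 + 1 = 27.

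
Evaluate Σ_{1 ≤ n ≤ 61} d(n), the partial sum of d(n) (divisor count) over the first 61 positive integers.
Σ_{n ≤ 61} d(n) = 263

Compute d(n) for each 1 ≤ n ≤ 61: d(1) = 1, d(2) = 2, d(3) = 2, d(4) = 3, d(5) = 2, d(6) = 4, d(7) = 2, d(8) = 4, d(9) = 3, d(10) = 4, d(11) = 2, d(12) = 6, d(13) = 2, d(14) = 4, d(15) = 4, d(16) = 5, d(17) = 2, d(18) = 6, d(19) = 2, d(20) = 6, d(21) = 4, d(22) = 4, d(23) = 2, d(24) = 8, d(25) = 3, d(26) = 4, d(27) = 4, d(28) = 6, d(29) = 2, d(30) = 8, d(31) = 2, d(32) = 6, d(33) = 4, d(34) = 4, d(35) = 4, d(36) = 9, d(37) = 2, d(38) = 4, d(39) = 4, d(40) = 8, d(41) = 2, d(42) = 8, d(43) = 2, d(44) = 6, d(45) = 6, d(46) = 4, d(47) = 2, d(48) = 10, d(49) = 3, d(50) = 6, d(51) = 4, d(52) = 6, d(53) = 2, d(54) = 8, d(55) = 4, d(56) = 8, d(57) = 4, d(58) = 4, d(59) = 2, d(60) = 12, d(61) = 2. Summing all 61 values: 263. (Dirichlet's divisor formula: Σ_{n ≤ x} d(n) = x ln(x) + (2γ − 1) x + O(√x). For x = 61, the asymptotic estimate is ≈ 260.18.)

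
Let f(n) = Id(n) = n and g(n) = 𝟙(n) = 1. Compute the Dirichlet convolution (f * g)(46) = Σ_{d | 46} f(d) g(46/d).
(Id * 𝟙)(46) = 72

Divisors of 46: [1, 2, 23, 46]. For each d | 46:
  d = 1: Id(1) · 𝟙(46/1) = 1 · 1 = 1
  d = 2: Id(2) · 𝟙(46/2) = 2 · 1 = 2
  d = 23: Id(23) · 𝟙(46/23) = 23 · 1 = 23
  d = 46: Id(46) · 𝟙(46/46) = 46 · 1 = 46
Summing: (Id * 𝟙)(46) = 1 + 2 + 23 + 46 = 72.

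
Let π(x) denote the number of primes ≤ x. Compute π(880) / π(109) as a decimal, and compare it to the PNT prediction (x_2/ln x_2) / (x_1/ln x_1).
π(880)/π(109) = 151/29 ≈ 5.2069;  PNT prediction ≈ 5.5864.

π(109) = 29 and π(880) = 151, so π(880)/π(109) ≈ 5.2069. The PNT-predicted ratio is (880/ln(880)) / (109/ln(109)) ≈ 5.5864. The two agree to within a few percent, as expected.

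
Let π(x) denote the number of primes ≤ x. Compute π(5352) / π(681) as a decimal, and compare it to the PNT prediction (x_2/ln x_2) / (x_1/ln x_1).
π(5352)/π(681) = 708/123 ≈ 5.7561;  PNT prediction ≈ 5.9718.

π(681) = 123 and π(5352) = 708, so π(5352)/π(681) ≈ 5.7561. The PNT-predicted ratio is (5352/ln(5352)) / (681/ln(681)) ≈ 5.9718. The two agree to within a few percent, as expected.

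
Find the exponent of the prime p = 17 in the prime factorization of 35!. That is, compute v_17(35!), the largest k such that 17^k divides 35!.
v_17(35!) = 2

Legendre's formula: v_p(n!) = Σ_{k ≥ 1} ⌊n / p^k⌋. For p = 17, n = 35, the terms are:
  ⌊35/17^1⌋ = ⌊35/17⌋ = 2
(the next term ⌊35/17^2⌋ = 0, terminating the sum). Summing: v_17(35!) = 2 = 2.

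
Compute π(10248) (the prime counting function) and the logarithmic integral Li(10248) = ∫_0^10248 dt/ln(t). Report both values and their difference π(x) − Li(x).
π(10248) = 1256;  Li(10248) ≈ 1273.03;  π(x) − Li(x) ≈ -17.03.

Direct count of primes ≤ 10248 gives π(10248) = 1256. Numerical evaluation of the logarithmic integral gives Li(10248) ≈ 1273.03. The difference π(x) − Li(x) ≈ -17.03 is typically negative for small/moderate x (Li(x) overestimates), though Littlewood's theorem shows this sign changes infinitely often.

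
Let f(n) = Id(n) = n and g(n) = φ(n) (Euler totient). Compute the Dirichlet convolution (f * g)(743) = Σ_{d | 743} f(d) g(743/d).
(Id * φ)(743) = 1485

Divisors of 743: [1, 743]. For each d | 743:
  d = 1: Id(1) · φ(743/1) = 1 · 742 = 742
  d = 743: Id(743) · φ(743/743) = 743 · 1 = 743
Summing: (Id * φ)(743) = 742 + 743 = 1485.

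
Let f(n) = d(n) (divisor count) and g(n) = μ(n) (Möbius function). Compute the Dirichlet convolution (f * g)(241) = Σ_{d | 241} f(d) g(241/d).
(d * μ)(241) = 1

Divisors of 241: [1, 241]. For each d | 241:
  d = 1: d(1) · μ(241/1) = 1 · -1 = -1
  d = 241: d(241) · μ(241/241) = 2 · 1 = 2
Summing: (d * μ)(241) = -1 + 2 = 1.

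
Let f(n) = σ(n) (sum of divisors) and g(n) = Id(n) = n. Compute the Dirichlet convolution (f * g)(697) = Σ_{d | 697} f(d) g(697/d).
(σ * Id)(697) = 2905

Divisors of 697: [1, 17, 41, 697]. For each d | 697:
  d = 1: σ(1) · Id(697/1) = 1 · 697 = 697
  d = 17: σ(17) · Id(697/17) = 18 · 41 = 738
  d = 41: σ(41) · Id(697/41) = 42 · 17 = 714
  d = 697: σ(697) · Id(697/697) = 756 · 1 = 756
Summing: (σ * Id)(697) = 697 + 738 + 714 + 756 = 2905.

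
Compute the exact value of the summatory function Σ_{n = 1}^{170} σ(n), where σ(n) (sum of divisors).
Σ_{n ≤ 170} σ(n) = 23862

Compute σ(n) for each 1 ≤ n ≤ 170: σ(1) = 1, σ(2) = 3, σ(3) = 4, σ(4) = 7, σ(5) = 6, σ(6) = 12, σ(7) = 8, σ(8) = 15, σ(9) = 13, σ(10) = 18, σ(11) = 12, σ(12) = 28, σ(13) = 14, σ(14) = 24, σ(15) = 24, σ(16) = 31, σ(17) = 18, σ(18) = 39, σ(19) = 20, σ(20) = 42, σ(21) = 32, σ(22) = 36, σ(23) = 24, σ(24) = 60, σ(25) = 31, σ(26) = 42, σ(27) = 40, σ(28) = 56, σ(29) = 30, σ(30) = 72, σ(31) = 32, σ(32) = 63, σ(33) = 48, σ(34) = 54, σ(35) = 48, σ(36) = 91, σ(37) = 38, σ(38) = 60, σ(39) = 56, σ(40) = 90, σ(41) = 42, σ(42) = 96, σ(43) = 44, σ(44) = 84, σ(45) = 78, σ(46) = 72, σ(47) = 48, σ(48) = 124, σ(49) = 57, σ(50) = 93, σ(51) = 72, σ(52) = 98, σ(53) = 54, σ(54) = 120, σ(55) = 72, σ(56) = 120, σ(57) = 80, σ(58) = 90, σ(59) = 60, σ(60) = 168, σ(61) = 62, σ(62) = 96, σ(63) = 104, σ(64) = 127, σ(65) = 84, σ(66) = 144, σ(67) = 68, σ(68) = 126, σ(69) = 96, σ(70) = 144, σ(71) = 72, σ(72) = 195, σ(73) = 74, σ(74) = 114, σ(75) = 124, σ(76) = 140, σ(77) = 96, σ(78) = 168, σ(79) = 80, σ(80) = 186, σ(81) = 121, σ(82) = 126, σ(83) = 84, σ(84) = 224, σ(85) = 108, σ(86) = 132, σ(87) = 120, σ(88) = 180, σ(89) = 90, σ(90) = 234, σ(91) = 112, σ(92) = 168, σ(93) = 128, σ(94) = 144, σ(95) = 120, σ(96) = 252, σ(97) = 98, σ(98) = 171, σ(99) = 156, σ(100) = 217, σ(101) = 102, σ(102) = 216, σ(103) = 104, σ(104) = 210, σ(105) = 192, σ(106) = 162, σ(107) = 108, σ(108) = 280, σ(109) = 110, σ(110) = 216, σ(111) = 152, σ(112) = 248, σ(113) = 114, σ(114) = 240, σ(115) = 144, σ(116) = 210, σ(117) = 182, σ(118) = 180, σ(119) = 144, σ(120) = 360, σ(121) = 133, σ(122) = 186, σ(123) = 168, σ(124) = 224, σ(125) = 156, σ(126) = 312, σ(127) = 128, σ(128) = 255, σ(129) = 176, σ(130) = 252, σ(131) = 132, σ(132) = 336, σ(133) = 160, σ(134) = 204, σ(135) = 240, σ(136) = 270, σ(137) = 138, σ(138) = 288, σ(139) = 140, σ(140) = 336, σ(141) = 192, σ(142) = 216, σ(143) = 168, σ(144) = 403, σ(145) = 180, σ(146) = 222, σ(147) = 228, σ(148) = 266, σ(149) = 150, σ(150) = 372, σ(151) = 152, σ(152) = 300, σ(153) = 234, σ(154) = 288, σ(155) = 192, σ(156) = 392, σ(157) = 158, σ(158) = 240, σ(159) = 216, σ(160) = 378, σ(161) = 192, σ(162) = 363, σ(163) = 164, σ(164) = 294, σ(165) = 288, σ(166) = 252, σ(167) = 168, σ(168) = 480, σ(169) = 183, σ(170) = 324. Summing all 170 values: 23862. (Average order: Σ_{n ≤ x} σ(n) ~ (π²/12) x². For x = 170, (π²/12)·170² ≈ 23769.30.)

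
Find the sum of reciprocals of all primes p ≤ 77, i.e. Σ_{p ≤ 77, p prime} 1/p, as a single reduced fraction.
Σ 1/p = 71544353681891529224514036059/40729680599249024150621323470

π(77) = 21, so the primes ≤ 77 are [2, 3, 5, 7, 11, 13, 17, 19, 23, 29, 31, 37, 41, 43, 47, 53, 59, 61, 67, 71, 73]. Summing 1/p over these primes: 71544353681891529224514036059/40729680599249024150621323470 ≈ 1.7566. Mertens estimate ln ln(77) + 0.2615 ≈ 1.7302.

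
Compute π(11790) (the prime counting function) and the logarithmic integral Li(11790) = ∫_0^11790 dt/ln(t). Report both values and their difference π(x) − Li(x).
π(11790) = 1413;  Li(11790) ≈ 1438.72;  π(x) − Li(x) ≈ -25.72.

Direct count of primes ≤ 11790 gives π(11790) = 1413. Numerical evaluation of the logarithmic integral gives Li(11790) ≈ 1438.72. The difference π(x) − Li(x) ≈ -25.72 is typically negative for small/moderate x (Li(x) overestimates), though Littlewood's theorem shows this sign changes infinitely often.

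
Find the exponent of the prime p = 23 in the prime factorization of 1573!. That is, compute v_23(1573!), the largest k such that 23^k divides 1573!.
v_23(1573!) = 70

Legendre's formula: v_p(n!) = Σ_{k ≥ 1} ⌊n / p^k⌋. For p = 23, n = 1573, the terms are:
  ⌊1573/23^1⌋ = ⌊1573/23⌋ = 68
  ⌊1573/23^2⌋ = ⌊1573/529⌋ = 2
(the next term ⌊1573/23^3⌋ = 0, terminating the sum). Summing: v_23(1573!) = 68 + 2 = 70.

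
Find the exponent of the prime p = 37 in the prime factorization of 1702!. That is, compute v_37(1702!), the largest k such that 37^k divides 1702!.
v_37(1702!) = 47

Legendre's formula: v_p(n!) = Σ_{k ≥ 1} ⌊n / p^k⌋. For p = 37, n = 1702, the terms are:
  ⌊1702/37^1⌋ = ⌊1702/37⌋ = 46
  ⌊1702/37^2⌋ = ⌊1702/1369⌋ = 1
(the next term ⌊1702/37^3⌋ = 0, terminating the sum). Summing: v_37(1702!) = 46 + 1 = 47.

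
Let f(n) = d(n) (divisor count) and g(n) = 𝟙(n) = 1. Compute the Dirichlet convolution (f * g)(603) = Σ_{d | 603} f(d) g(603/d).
(d * 𝟙)(603) = 18

Divisors of 603: [1, 3, 9, 67, 201, 603]. For each d | 603:
  d = 1: d(1) · 𝟙(603/1) = 1 · 1 = 1
  d = 3: d(3) · 𝟙(603/3) = 2 · 1 = 2
  d = 9: d(9) · 𝟙(603/9) = 3 · 1 = 3
  d = 67: d(67) · 𝟙(603/67) = 2 · 1 = 2
  d = 201: d(201) · 𝟙(603/201) = 4 · 1 = 4
  d = 603: d(603) · 𝟙(603/603) = 6 · 1 = 6
Summing: (d * 𝟙)(603) = 1 + 2 + 3 + 2 + 4 + 6 = 18.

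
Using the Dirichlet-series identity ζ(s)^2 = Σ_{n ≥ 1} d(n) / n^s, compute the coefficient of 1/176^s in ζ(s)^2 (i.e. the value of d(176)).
d(176) = 10

ζ(s)^2 = (Σ 1/m^s)(Σ 1/k^s). The coefficient of 1/n^s in the product is the number of ordered pairs (m, k) with mk = n, which equals d(n). For n = 176, divisors are [1, 2, 4, 8, 11, 16, 22, 44, 88, 176], so d(176) = 10.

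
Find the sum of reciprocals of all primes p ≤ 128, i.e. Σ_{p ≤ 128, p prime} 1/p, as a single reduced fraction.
Σ 1/p = 7457575819106455685806801283735357697478405891621/4014476939333036189094441199026045136645885247730

π(128) = 31, so the primes ≤ 128 are [2, 3, 5, 7, 11, 13, 17, 19, 23, 29, 31, 37, 41, 43, 47, 53, 59, 61, 67, 71, 73, 79, 83, 89, 97, 101, 103, 107, 109, 113, 127]. Summing 1/p over these primes: 7457575819106455685806801283735357697478405891621/4014476939333036189094441199026045136645885247730 ≈ 1.8577. Mertens estimate ln ln(128) + 0.2615 ≈ 1.8409.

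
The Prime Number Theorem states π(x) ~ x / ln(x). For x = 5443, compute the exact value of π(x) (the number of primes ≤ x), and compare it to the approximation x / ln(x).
π(5443) = 720;  x/ln(x) ≈ 632.75;  relative error ≈ 12.12%.

Directly count primes up to 5443: π(5443) = 720. The PNT approximation gives 5443/ln(5443) ≈ 5443/8.60209 ≈ 632.75. Relative error (π(x) − x/ln(x)) / π(x) ≈ 12.12%; the approximation is known to undercount slightly (Li(x) is a better estimate).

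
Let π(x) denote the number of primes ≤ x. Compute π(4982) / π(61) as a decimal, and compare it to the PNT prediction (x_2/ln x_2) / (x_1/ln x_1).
π(4982)/π(61) = 666/18 ≈ 37.0000;  PNT prediction ≈ 39.4362.

π(61) = 18 and π(4982) = 666, so π(4982)/π(61) ≈ 37.0000. The PNT-predicted ratio is (4982/ln(4982)) / (61/ln(61)) ≈ 39.4362. The two agree to within a few percent, as expected.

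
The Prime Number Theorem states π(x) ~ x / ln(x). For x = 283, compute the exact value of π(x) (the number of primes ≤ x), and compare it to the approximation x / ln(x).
π(283) = 61;  x/ln(x) ≈ 50.13;  relative error ≈ 17.82%.

Directly count primes up to 283: π(283) = 61. The PNT approximation gives 283/ln(283) ≈ 283/5.64545 ≈ 50.13. Relative error (π(x) − x/ln(x)) / π(x) ≈ 17.82%; the approximation is known to undercount slightly (Li(x) is a better estimate).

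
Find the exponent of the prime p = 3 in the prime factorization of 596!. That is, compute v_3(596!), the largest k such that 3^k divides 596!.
v_3(596!) = 295

Legendre's formula: v_p(n!) = Σ_{k ≥ 1} ⌊n / p^k⌋. For p = 3, n = 596, the terms are:
  ⌊596/3^1⌋ = ⌊596/3⌋ = 198
  ⌊596/3^2⌋ = ⌊596/9⌋ = 66
  ⌊596/3^3⌋ = ⌊596/27⌋ = 22
  ⌊596/3^4⌋ = ⌊596/81⌋ = 7
  ⌊596/3^5⌋ = ⌊596/243⌋ = 2
(the next term ⌊596/3^6⌋ = 0, terminating the sum). Summing: v_3(596!) = 198 + 66 + 22 + 7 + 2 = 295.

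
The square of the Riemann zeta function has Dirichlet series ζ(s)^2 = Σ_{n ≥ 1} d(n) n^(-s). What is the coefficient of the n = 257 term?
d(257) = 2

ζ(s)^2 = (Σ 1/m^s)(Σ 1/k^s). The coefficient of 1/n^s in the product is the number of ordered pairs (m, k) with mk = n, which equals d(n). For n = 257, divisors are [1, 257], so d(257) = 2.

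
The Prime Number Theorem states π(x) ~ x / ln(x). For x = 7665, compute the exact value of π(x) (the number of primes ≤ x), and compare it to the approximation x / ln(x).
π(7665) = 971;  x/ln(x) ≈ 856.96;  relative error ≈ 11.74%.

Directly count primes up to 7665: π(7665) = 971. The PNT approximation gives 7665/ln(7665) ≈ 7665/8.94442 ≈ 856.96. Relative error (π(x) − x/ln(x)) / π(x) ≈ 11.74%; the approximation is known to undercount slightly (Li(x) is a better estimate).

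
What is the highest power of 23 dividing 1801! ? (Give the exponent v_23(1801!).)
v_23(1801!) = 81

Legendre's formula: v_p(n!) = Σ_{k ≥ 1} ⌊n / p^k⌋. For p = 23, n = 1801, the terms are:
  ⌊1801/23^1⌋ = ⌊1801/23⌋ = 78
  ⌊1801/23^2⌋ = ⌊1801/529⌋ = 3
(the next term ⌊1801/23^3⌋ = 0, terminating the sum). Summing: v_23(1801!) = 78 + 3 = 81.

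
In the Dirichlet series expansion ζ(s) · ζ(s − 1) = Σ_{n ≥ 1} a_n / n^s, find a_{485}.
σ(485) = 588

In the product (Σ m^0/m^s)(Σ k / k^s) = Σ (Σ_{d | n} d) / n^s, the coefficient of 1/n^s is σ(n) = Σ_{d | n} d. For n = 485, divisors are [1, 5, 97, 485]; summing: σ(485) = 588.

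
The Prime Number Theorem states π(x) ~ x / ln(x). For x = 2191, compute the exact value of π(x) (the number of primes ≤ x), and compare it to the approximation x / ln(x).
π(2191) = 327;  x/ln(x) ≈ 284.84;  relative error ≈ 12.89%.

Directly count primes up to 2191: π(2191) = 327. The PNT approximation gives 2191/ln(2191) ≈ 2191/7.69211 ≈ 284.84. Relative error (π(x) − x/ln(x)) / π(x) ≈ 12.89%; the approximation is known to undercount slightly (Li(x) is a better estimate).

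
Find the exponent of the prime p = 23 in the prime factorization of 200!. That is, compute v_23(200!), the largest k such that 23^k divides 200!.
v_23(200!) = 8

Legendre's formula: v_p(n!) = Σ_{k ≥ 1} ⌊n / p^k⌋. For p = 23, n = 200, the terms are:
  ⌊200/23^1⌋ = ⌊200/23⌋ = 8
(the next term ⌊200/23^2⌋ = 0, terminating the sum). Summing: v_23(200!) = 8 = 8.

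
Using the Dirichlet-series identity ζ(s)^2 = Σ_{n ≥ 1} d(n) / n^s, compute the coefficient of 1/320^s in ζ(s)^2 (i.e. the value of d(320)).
d(320) = 14

ζ(s)^2 = (Σ 1/m^s)(Σ 1/k^s). The coefficient of 1/n^s in the product is the number of ordered pairs (m, k) with mk = n, which equals d(n). For n = 320, divisors are [1, 2, 4, 5, 8, 10, 16, 20, 32, 40, 64, 80, 160, 320], so d(320) = 14.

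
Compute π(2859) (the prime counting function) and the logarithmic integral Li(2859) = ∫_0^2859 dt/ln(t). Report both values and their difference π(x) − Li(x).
π(2859) = 415;  Li(2859) ≈ 425.10;  π(x) − Li(x) ≈ -10.10.

Direct count of primes ≤ 2859 gives π(2859) = 415. Numerical evaluation of the logarithmic integral gives Li(2859) ≈ 425.10. The difference π(x) − Li(x) ≈ -10.10 is typically negative for small/moderate x (Li(x) overestimates), though Littlewood's theorem shows this sign changes infinitely often.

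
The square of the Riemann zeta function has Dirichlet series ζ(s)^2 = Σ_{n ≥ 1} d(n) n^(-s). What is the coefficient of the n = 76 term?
d(76) = 6

ζ(s)^2 = (Σ 1/m^s)(Σ 1/k^s). The coefficient of 1/n^s in the product is the number of ordered pairs (m, k) with mk = n, which equals d(n). For n = 76, divisors are [1, 2, 4, 19, 38, 76], so d(76) = 6.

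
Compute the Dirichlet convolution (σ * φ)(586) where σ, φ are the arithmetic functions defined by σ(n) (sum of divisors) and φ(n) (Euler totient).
(σ * φ)(586) = 2344

Divisors of 586: [1, 2, 293, 586]. For each d | 586:
  d = 1: σ(1) · φ(586/1) = 1 · 292 = 292
  d = 2: σ(2) · φ(586/2) = 3 · 292 = 876
  d = 293: σ(293) · φ(586/293) = 294 · 1 = 294
  d = 586: σ(586) · φ(586/586) = 882 · 1 = 882
Summing: (σ * φ)(586) = 292 + 876 + 294 + 882 = 2344.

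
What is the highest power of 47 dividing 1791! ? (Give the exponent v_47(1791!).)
v_47(1791!) = 38

Legendre's formula: v_p(n!) = Σ_{k ≥ 1} ⌊n / p^k⌋. For p = 47, n = 1791, the terms are:
  ⌊1791/47^1⌋ = ⌊1791/47⌋ = 38
(the next term ⌊1791/47^2⌋ = 0, terminating the sum). Summing: v_47(1791!) = 38 = 38.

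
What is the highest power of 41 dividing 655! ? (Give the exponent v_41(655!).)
v_41(655!) = 15

Legendre's formula: v_p(n!) = Σ_{k ≥ 1} ⌊n / p^k⌋. For p = 41, n = 655, the terms are:
  ⌊655/41^1⌋ = ⌊655/41⌋ = 15
(the next term ⌊655/41^2⌋ = 0, terminating the sum). Summing: v_41(655!) = 15 = 15.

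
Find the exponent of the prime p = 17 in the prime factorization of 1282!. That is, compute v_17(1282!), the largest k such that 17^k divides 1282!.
v_17(1282!) = 79

Legendre's formula: v_p(n!) = Σ_{k ≥ 1} ⌊n / p^k⌋. For p = 17, n = 1282, the terms are:
  ⌊1282/17^1⌋ = ⌊1282/17⌋ = 75
  ⌊1282/17^2⌋ = ⌊1282/289⌋ = 4
(the next term ⌊1282/17^3⌋ = 0, terminating the sum). Summing: v_17(1282!) = 75 + 4 = 79.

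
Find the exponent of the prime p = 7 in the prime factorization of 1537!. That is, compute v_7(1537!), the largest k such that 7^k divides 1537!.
v_7(1537!) = 254

Legendre's formula: v_p(n!) = Σ_{k ≥ 1} ⌊n / p^k⌋. For p = 7, n = 1537, the terms are:
  ⌊1537/7^1⌋ = ⌊1537/7⌋ = 219
  ⌊1537/7^2⌋ = ⌊1537/49⌋ = 31
  ⌊1537/7^3⌋ = ⌊1537/343⌋ = 4
(the next term ⌊1537/7^4⌋ = 0, terminating the sum). Summing: v_7(1537!) = 219 + 31 + 4 = 254.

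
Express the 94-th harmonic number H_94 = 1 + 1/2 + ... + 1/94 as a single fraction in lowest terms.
H_94 = 3684269126502577787295988888472646995861/718766754945489455304472257065075294400

Direct summation: H_94 = 1 + 1/2 + ... + 1/94. The least common denominator is lcm(1, ..., 94) = 718766754945489455304472257065075294400; over this denominator the numerator is 718766754945489455304472257065075294400 + 359383377472744727652236128532537647200 + 239588918315163151768157419021691764800 + 179691688736372363826118064266268823600 + 143753350989097891060894451413015058880 + 119794459157581575884078709510845882400 + 102680964992212779329210322437867899200 + 89845844368186181913059032133134411800 + 79862972771721050589385806340563921600 + 71876675494548945530447225706507529440 + 65342432267771768664042932460461390400 + 59897229578790787942039354755422941200 + 55289750380422265792651712081928868800 + 51340482496106389664605161218933949600 + 47917783663032630353631483804338352960 + 44922922184093090956529516066567205900 + 42280397349734673841439544533239723200 + 39931486385860525294692903170281960800 + 37829829207657339752866960898161857600 + 35938337747274472765223612853253764720 + 34226988330737593109736774145955966400 + 32671216133885884332021466230230695200 + 31250728475890845882803141611525012800 + 29948614789395393971019677377711470600 + 28750670197819578212178890282603011776 + 27644875190211132896325856040964434400 + 26620990923907016863128602113521307200 + 25670241248053194832302580609466974800 + 24785060515361705355326629553968113600 + 23958891831516315176815741902169176480 + 23186024353080305009821685711776622400 + 22461461092046545478264758033283602950 + 21780810755923922888014310820153796800 + 21140198674867336920719772266619861600 + 20536192998442555865842064487573579840 + 19965743192930262647346451585140980400 + 19426128512040255548769520461218251200 + 18914914603828669876433480449080928800 + 18429916793474088597550570693976289600 + 17969168873637236382611806426626882360 + 17530896462085108665962737977196958400 + 17113494165368796554868387072977983200 + 16715505928964871053592378071280820800 + 16335608066942942166010733115115347600 + 15972594554344210117877161268112784320 + 15625364237945422941401570805762506400 + 15292909679691265006478133129044155200 + 14974307394697696985509838688855735300 + 14668709284601825618458617491123985600 + 14375335098909789106089445141301505888 + 14093465783244891280479848177746574400 + 13822437595105566448162928020482217200 + 13561636885763951986876835038963684800 + 13310495461953508431564301056760653600 + 13068486453554353732808586492092278080 + 12835120624026597416151290304733487400 + 12609943069219113250955653632720619200 + 12392530257680852677663314776984056800 + 12182487371957448394991055204492801600 + 11979445915758157588407870951084588240 + 11783061556483433693515938640411070400 + 11593012176540152504910842855888311200 + 11408996110245864369912258048651988800 + 11230730546023272739132379016641801475 + 11057950076084453158530342416385773760 + 10890405377961961444007155410076898400 + 10727862014111782914992123239777243200 + 10570099337433668460359886133309930800 + 10416909491963615294267713870508337600 + 10268096499221277932921032243786789920 + 10123475421767457116964397986832046400 + 9982871596465131323673225792570490200 + 9846119930760129524718798041987332800 + 9713064256020127774384760230609125600 + 9583556732606526070726296760867670592 + 9457457301914334938216740224540464400 + 9334633181110252666291847494351627200 + 9214958396737044298775285346988144800 + 9098313353740372851955345026140193600 + 8984584436818618191305903213313441180 + 8873663641302338954376200704507102400 + 8765448231042554332981368988598479200 + 8659840421029993437403280205603316800 + 8556747082684398277434193536488991600 + 8456079469946934768287908906647944640 + 8357752964482435526796189035640410400 + 8261686838453901785108876517989371200 + 8167804033471471083005366557557673800 + 8076030954443701744994070304101969600 + 7986297277172105058938580634056392160 + 7898535768631752256093101725989838400 + 7812682118972711470700785402881253200 + 7728674784360101669940561903925540800 + 7646454839845632503239066564522077600 = 3684269126502577787295988888472646995861, so H_94 = 3684269126502577787295988888472646995861/718766754945489455304472257065075294400 (already in lowest terms) ≈ 5.12582. (The PNT-adjacent estimate ln(94) + γ ≈ 5.12051 matches within O(1/n).)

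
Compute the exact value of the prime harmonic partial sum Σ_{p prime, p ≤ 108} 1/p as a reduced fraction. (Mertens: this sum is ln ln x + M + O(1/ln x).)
Σ 1/p = 4701017770207212913287900722730772880277689/2566376117594999414479597815340071648394470

π(108) = 28, so the primes ≤ 108 are [2, 3, 5, 7, 11, 13, 17, 19, 23, 29, 31, 37, 41, 43, 47, 53, 59, 61, 67, 71, 73, 79, 83, 89, 97, 101, 103, 107]. Summing 1/p over these primes: 4701017770207212913287900722730772880277689/2566376117594999414479597815340071648394470 ≈ 1.8318. Mertens estimate ln ln(108) + 0.2615 ≈ 1.8053.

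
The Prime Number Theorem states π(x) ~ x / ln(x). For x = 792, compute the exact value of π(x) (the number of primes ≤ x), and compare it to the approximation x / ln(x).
π(792) = 138;  x/ln(x) ≈ 118.66;  relative error ≈ 14.01%.

Directly count primes up to 792: π(792) = 138. The PNT approximation gives 792/ln(792) ≈ 792/6.67456 ≈ 118.66. Relative error (π(x) − x/ln(x)) / π(x) ≈ 14.01%; the approximation is known to undercount slightly (Li(x) is a better estimate).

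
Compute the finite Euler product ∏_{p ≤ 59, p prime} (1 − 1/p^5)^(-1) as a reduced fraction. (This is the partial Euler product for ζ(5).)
∏ = 9783623293724966042755527767857913576946767245571173033197003580720982191908567341/9435202489615342986287959538462812822601440308319131731232692023968655443618693120

The primes p ≤ 59 are [2, 3, 5, 7, 11, 13, 17, 19, 23, 29, 31, 37, 41, 43, 47, 53, 59]. For each prime, (1 − 1/p^5)^(-1) = p^5 / (p^5 − 1). The product is (1 − 1/2^5)^(-1), (1 − 1/3^5)^(-1), (1 − 1/5^5)^(-1), (1 − 1/7^5)^(-1), (1 − 1/11^5)^(-1), (1 − 1/13^5)^(-1), (1 − 1/17^5)^(-1), (1 − 1/19^5)^(-1), (1 − 1/23^5)^(-1), (1 − 1/29^5)^(-1), (1 − 1/31^5)^(-1), (1 − 1/37^5)^(-1), (1 − 1/41^5)^(-1), (1 − 1/43^5)^(-1), (1 − 1/47^5)^(-1), (1 − 1/53^5)^(-1), (1 − 1/59^5)^(-1) = ∏ p^5 / (p^5 − 1) = 9783623293724966042755527767857913576946767245571173033197003580720982191908567341/9435202489615342986287959538462812822601440308319131731232692023968655443618693120.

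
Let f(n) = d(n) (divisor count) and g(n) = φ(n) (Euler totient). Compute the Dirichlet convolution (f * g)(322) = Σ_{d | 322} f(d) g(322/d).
(d * φ)(322) = 576

Divisors of 322: [1, 2, 7, 14, 23, 46, 161, 322]. For each d | 322:
  d = 1: d(1) · φ(322/1) = 1 · 132 = 132
  d = 2: d(2) · φ(322/2) = 2 · 132 = 264
  d = 7: d(7) · φ(322/7) = 2 · 22 = 44
  d = 14: d(14) · φ(322/14) = 4 · 22 = 88
  d = 23: d(23) · φ(322/23) = 2 · 6 = 12
  d = 46: d(46) · φ(322/46) = 4 · 6 = 24
  d = 161: d(161) · φ(322/161) = 4 · 1 = 4
  d = 322: d(322) · φ(322/322) = 8 · 1 = 8
Summing: (d * φ)(322) = 132 + 264 + 44 + 88 + 12 + 24 + 4 + 8 = 576.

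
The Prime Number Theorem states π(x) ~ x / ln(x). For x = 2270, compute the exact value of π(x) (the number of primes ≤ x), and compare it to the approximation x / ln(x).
π(2270) = 337;  x/ln(x) ≈ 293.75;  relative error ≈ 12.83%.

Directly count primes up to 2270: π(2270) = 337. The PNT approximation gives 2270/ln(2270) ≈ 2270/7.72754 ≈ 293.75. Relative error (π(x) − x/ln(x)) / π(x) ≈ 12.83%; the approximation is known to undercount slightly (Li(x) is a better estimate).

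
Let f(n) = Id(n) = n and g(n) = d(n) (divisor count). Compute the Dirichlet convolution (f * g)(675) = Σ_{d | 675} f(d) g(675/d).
(Id * d)(675) = 2204

Divisors of 675: [1, 3, 5, 9, 15, 25, 27, 45, 75, 135, 225, 675]. For each d | 675:
  d = 1: Id(1) · d(675/1) = 1 · 12 = 12
  d = 3: Id(3) · d(675/3) = 3 · 9 = 27
  d = 5: Id(5) · d(675/5) = 5 · 8 = 40
  d = 9: Id(9) · d(675/9) = 9 · 6 = 54
  d = 15: Id(15) · d(675/15) = 15 · 6 = 90
  d = 25: Id(25) · d(675/25) = 25 · 4 = 100
  d = 27: Id(27) · d(675/27) = 27 · 3 = 81
  d = 45: Id(45) · d(675/45) = 45 · 4 = 180
  d = 75: Id(75) · d(675/75) = 75 · 3 = 225
  d = 135: Id(135) · d(675/135) = 135 · 2 = 270
  d = 225: Id(225) · d(675/225) = 225 · 2 = 450
  d = 675: Id(675) · d(675/675) = 675 · 1 = 675
Summing: (Id * d)(675) = 12 + 27 + 40 + 54 + 90 + 100 + 81 + 180 + 225 + 270 + 450 + 675 = 2204.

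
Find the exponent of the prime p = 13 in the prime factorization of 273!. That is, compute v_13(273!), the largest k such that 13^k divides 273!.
v_13(273!) = 22

Legendre's formula: v_p(n!) = Σ_{k ≥ 1} ⌊n / p^k⌋. For p = 13, n = 273, the terms are:
  ⌊273/13^1⌋ = ⌊273/13⌋ = 21
  ⌊273/13^2⌋ = ⌊273/169⌋ = 1
(the next term ⌊273/13^3⌋ = 0, terminating the sum). Summing: v_13(273!) = 21 + 1 = 22.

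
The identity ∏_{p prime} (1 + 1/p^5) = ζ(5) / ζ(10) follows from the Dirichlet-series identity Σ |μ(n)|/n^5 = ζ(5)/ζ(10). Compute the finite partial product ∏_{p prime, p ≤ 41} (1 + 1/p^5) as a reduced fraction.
∏ = 2294199100859320856712044015489323376462628228169728/2214697106235397372754351012341556576135326393821335

The primes p ≤ 41 are [2, 3, 5, 7, 11, 13, 17, 19, 23, 29, 31, 37, 41]. For each, (1 + 1/p^5) = (p^5 + 1)/p^5. Multiplying these fractions over p ∈ [2, 3, 5, 7, 11, 13, 17, 19, 23, 29, 31, 37, 41] gives 2294199100859320856712044015489323376462628228169728/2214697106235397372754351012341556576135326393821335. (In the limit P → ∞ this tends to ζ(5)/ζ(10).)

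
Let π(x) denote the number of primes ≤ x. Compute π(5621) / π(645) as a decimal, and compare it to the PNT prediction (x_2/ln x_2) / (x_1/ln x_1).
π(5621)/π(645) = 738/117 ≈ 6.3077;  PNT prediction ≈ 6.5295.

π(645) = 117 and π(5621) = 738, so π(5621)/π(645) ≈ 6.3077. The PNT-predicted ratio is (5621/ln(5621)) / (645/ln(645)) ≈ 6.5295. The two agree to within a few percent, as expected.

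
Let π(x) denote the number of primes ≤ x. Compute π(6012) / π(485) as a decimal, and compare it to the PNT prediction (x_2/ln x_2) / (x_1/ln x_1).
π(6012)/π(485) = 785/92 ≈ 8.5326;  PNT prediction ≈ 8.8097.

π(485) = 92 and π(6012) = 785, so π(6012)/π(485) ≈ 8.5326. The PNT-predicted ratio is (6012/ln(6012)) / (485/ln(485)) ≈ 8.8097. The two agree to within a few percent, as expected.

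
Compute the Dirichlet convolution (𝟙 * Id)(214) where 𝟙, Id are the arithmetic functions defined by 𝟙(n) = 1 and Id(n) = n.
(𝟙 * Id)(214) = 324

Divisors of 214: [1, 2, 107, 214]. For each d | 214:
  d = 1: 𝟙(1) · Id(214/1) = 1 · 214 = 214
  d = 2: 𝟙(2) · Id(214/2) = 1 · 107 = 107
  d = 107: 𝟙(107) · Id(214/107) = 1 · 2 = 2
  d = 214: 𝟙(214) · Id(214/214) = 1 · 1 = 1
Summing: (𝟙 * Id)(214) = 214 + 107 + 2 + 1 = 324.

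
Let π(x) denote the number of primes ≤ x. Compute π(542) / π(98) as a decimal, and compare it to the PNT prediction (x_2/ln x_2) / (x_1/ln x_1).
π(542)/π(98) = 100/25 ≈ 4.0000;  PNT prediction ≈ 4.0281.

π(98) = 25 and π(542) = 100, so π(542)/π(98) ≈ 4.0000. The PNT-predicted ratio is (542/ln(542)) / (98/ln(98)) ≈ 4.0281. The two agree to within a few percent, as expected.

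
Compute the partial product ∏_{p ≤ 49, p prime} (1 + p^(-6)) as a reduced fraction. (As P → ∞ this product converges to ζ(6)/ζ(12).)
∏ = 862155056480201047883460386910418315829132841121015872043175453729006428800800000/847666095717512475523225986389496867701830685289319692004055511811488189213173229

The primes p ≤ 49 are [2, 3, 5, 7, 11, 13, 17, 19, 23, 29, 31, 37, 41, 43, 47]. For each, (1 + 1/p^6) = (p^6 + 1)/p^6. Multiplying these fractions over p ∈ [2, 3, 5, 7, 11, 13, 17, 19, 23, 29, 31, 37, 41, 43, 47] gives 862155056480201047883460386910418315829132841121015872043175453729006428800800000/847666095717512475523225986389496867701830685289319692004055511811488189213173229. (In the limit P → ∞ this tends to ζ(6)/ζ(12).)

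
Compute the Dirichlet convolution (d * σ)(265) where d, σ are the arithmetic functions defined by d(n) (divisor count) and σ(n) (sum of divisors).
(d * σ)(265) = 448

Divisors of 265: [1, 5, 53, 265]. For each d | 265:
  d = 1: d(1) · σ(265/1) = 1 · 324 = 324
  d = 5: d(5) · σ(265/5) = 2 · 54 = 108
  d = 53: d(53) · σ(265/53) = 2 · 6 = 12
  d = 265: d(265) · σ(265/265) = 4 · 1 = 4
Summing: (d * σ)(265) = 324 + 108 + 12 + 4 = 448.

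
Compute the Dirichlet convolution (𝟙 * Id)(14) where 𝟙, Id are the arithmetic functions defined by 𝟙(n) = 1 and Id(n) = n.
(𝟙 * Id)(14) = 24

Divisors of 14: [1, 2, 7, 14]. For each d | 14:
  d = 1: 𝟙(1) · Id(14/1) = 1 · 14 = 14
  d = 2: 𝟙(2) · Id(14/2) = 1 · 7 = 7
  d = 7: 𝟙(7) · Id(14/7) = 1 · 2 = 2
  d = 14: 𝟙(14) · Id(14/14) = 1 · 1 = 1
Summing: (𝟙 * Id)(14) = 14 + 7 + 2 + 1 = 24.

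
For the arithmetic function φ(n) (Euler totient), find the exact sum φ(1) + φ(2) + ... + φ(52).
Σ_{n ≤ 52} φ(n) = 830

Compute φ(n) for each 1 ≤ n ≤ 52: φ(1) = 1, φ(2) = 1, φ(3) = 2, φ(4) = 2, φ(5) = 4, φ(6) = 2, φ(7) = 6, φ(8) = 4, φ(9) = 6, φ(10) = 4, φ(11) = 10, φ(12) = 4, φ(13) = 12, φ(14) = 6, φ(15) = 8, φ(16) = 8, φ(17) = 16, φ(18) = 6, φ(19) = 18, φ(20) = 8, φ(21) = 12, φ(22) = 10, φ(23) = 22, φ(24) = 8, φ(25) = 20, φ(26) = 12, φ(27) = 18, φ(28) = 12, φ(29) = 28, φ(30) = 8, φ(31) = 30, φ(32) = 16, φ(33) = 20, φ(34) = 16, φ(35) = 24, φ(36) = 12, φ(37) = 36, φ(38) = 18, φ(39) = 24, φ(40) = 16, φ(41) = 40, φ(42) = 12, φ(43) = 42, φ(44) = 20, φ(45) = 24, φ(46) = 22, φ(47) = 46, φ(48) = 16, φ(49) = 42, φ(50) = 20, φ(51) = 32, φ(52) = 24. Summing all 52 values: 830. (Average order: Σ_{n ≤ x} φ(n) ~ (3/π²) x². For x = 52, (3/π²)·52² ≈ 821.92.)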